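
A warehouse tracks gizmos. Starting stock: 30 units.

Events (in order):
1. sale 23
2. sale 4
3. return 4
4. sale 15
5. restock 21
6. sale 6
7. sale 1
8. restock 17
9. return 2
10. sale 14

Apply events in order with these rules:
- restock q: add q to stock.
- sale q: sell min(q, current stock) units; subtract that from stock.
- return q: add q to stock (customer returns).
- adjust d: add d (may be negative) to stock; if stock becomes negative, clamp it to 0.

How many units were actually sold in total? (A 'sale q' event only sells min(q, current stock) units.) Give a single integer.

Processing events:
Start: stock = 30
  Event 1 (sale 23): sell min(23,30)=23. stock: 30 - 23 = 7. total_sold = 23
  Event 2 (sale 4): sell min(4,7)=4. stock: 7 - 4 = 3. total_sold = 27
  Event 3 (return 4): 3 + 4 = 7
  Event 4 (sale 15): sell min(15,7)=7. stock: 7 - 7 = 0. total_sold = 34
  Event 5 (restock 21): 0 + 21 = 21
  Event 6 (sale 6): sell min(6,21)=6. stock: 21 - 6 = 15. total_sold = 40
  Event 7 (sale 1): sell min(1,15)=1. stock: 15 - 1 = 14. total_sold = 41
  Event 8 (restock 17): 14 + 17 = 31
  Event 9 (return 2): 31 + 2 = 33
  Event 10 (sale 14): sell min(14,33)=14. stock: 33 - 14 = 19. total_sold = 55
Final: stock = 19, total_sold = 55

Answer: 55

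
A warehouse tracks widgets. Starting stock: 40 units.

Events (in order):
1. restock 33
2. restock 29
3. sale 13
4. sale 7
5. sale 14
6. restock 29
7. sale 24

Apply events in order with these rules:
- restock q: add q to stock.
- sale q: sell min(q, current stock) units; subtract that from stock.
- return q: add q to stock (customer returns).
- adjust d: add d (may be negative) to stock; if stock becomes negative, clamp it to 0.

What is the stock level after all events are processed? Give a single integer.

Processing events:
Start: stock = 40
  Event 1 (restock 33): 40 + 33 = 73
  Event 2 (restock 29): 73 + 29 = 102
  Event 3 (sale 13): sell min(13,102)=13. stock: 102 - 13 = 89. total_sold = 13
  Event 4 (sale 7): sell min(7,89)=7. stock: 89 - 7 = 82. total_sold = 20
  Event 5 (sale 14): sell min(14,82)=14. stock: 82 - 14 = 68. total_sold = 34
  Event 6 (restock 29): 68 + 29 = 97
  Event 7 (sale 24): sell min(24,97)=24. stock: 97 - 24 = 73. total_sold = 58
Final: stock = 73, total_sold = 58

Answer: 73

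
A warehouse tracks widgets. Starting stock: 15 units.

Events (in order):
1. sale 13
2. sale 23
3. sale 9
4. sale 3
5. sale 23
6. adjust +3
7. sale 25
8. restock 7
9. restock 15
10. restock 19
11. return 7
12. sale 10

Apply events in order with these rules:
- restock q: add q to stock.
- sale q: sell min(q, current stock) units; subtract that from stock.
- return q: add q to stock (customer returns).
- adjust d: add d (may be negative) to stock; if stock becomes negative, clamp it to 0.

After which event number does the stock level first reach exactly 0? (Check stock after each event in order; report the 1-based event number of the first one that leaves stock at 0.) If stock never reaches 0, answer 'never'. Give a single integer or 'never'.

Answer: 2

Derivation:
Processing events:
Start: stock = 15
  Event 1 (sale 13): sell min(13,15)=13. stock: 15 - 13 = 2. total_sold = 13
  Event 2 (sale 23): sell min(23,2)=2. stock: 2 - 2 = 0. total_sold = 15
  Event 3 (sale 9): sell min(9,0)=0. stock: 0 - 0 = 0. total_sold = 15
  Event 4 (sale 3): sell min(3,0)=0. stock: 0 - 0 = 0. total_sold = 15
  Event 5 (sale 23): sell min(23,0)=0. stock: 0 - 0 = 0. total_sold = 15
  Event 6 (adjust +3): 0 + 3 = 3
  Event 7 (sale 25): sell min(25,3)=3. stock: 3 - 3 = 0. total_sold = 18
  Event 8 (restock 7): 0 + 7 = 7
  Event 9 (restock 15): 7 + 15 = 22
  Event 10 (restock 19): 22 + 19 = 41
  Event 11 (return 7): 41 + 7 = 48
  Event 12 (sale 10): sell min(10,48)=10. stock: 48 - 10 = 38. total_sold = 28
Final: stock = 38, total_sold = 28

First zero at event 2.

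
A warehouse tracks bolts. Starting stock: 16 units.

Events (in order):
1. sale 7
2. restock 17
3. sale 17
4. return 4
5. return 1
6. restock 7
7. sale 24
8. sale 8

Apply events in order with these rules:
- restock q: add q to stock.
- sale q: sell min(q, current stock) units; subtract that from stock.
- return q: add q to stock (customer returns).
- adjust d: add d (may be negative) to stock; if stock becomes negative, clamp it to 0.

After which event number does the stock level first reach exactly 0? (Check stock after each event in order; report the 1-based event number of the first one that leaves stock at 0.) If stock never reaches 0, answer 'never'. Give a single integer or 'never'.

Processing events:
Start: stock = 16
  Event 1 (sale 7): sell min(7,16)=7. stock: 16 - 7 = 9. total_sold = 7
  Event 2 (restock 17): 9 + 17 = 26
  Event 3 (sale 17): sell min(17,26)=17. stock: 26 - 17 = 9. total_sold = 24
  Event 4 (return 4): 9 + 4 = 13
  Event 5 (return 1): 13 + 1 = 14
  Event 6 (restock 7): 14 + 7 = 21
  Event 7 (sale 24): sell min(24,21)=21. stock: 21 - 21 = 0. total_sold = 45
  Event 8 (sale 8): sell min(8,0)=0. stock: 0 - 0 = 0. total_sold = 45
Final: stock = 0, total_sold = 45

First zero at event 7.

Answer: 7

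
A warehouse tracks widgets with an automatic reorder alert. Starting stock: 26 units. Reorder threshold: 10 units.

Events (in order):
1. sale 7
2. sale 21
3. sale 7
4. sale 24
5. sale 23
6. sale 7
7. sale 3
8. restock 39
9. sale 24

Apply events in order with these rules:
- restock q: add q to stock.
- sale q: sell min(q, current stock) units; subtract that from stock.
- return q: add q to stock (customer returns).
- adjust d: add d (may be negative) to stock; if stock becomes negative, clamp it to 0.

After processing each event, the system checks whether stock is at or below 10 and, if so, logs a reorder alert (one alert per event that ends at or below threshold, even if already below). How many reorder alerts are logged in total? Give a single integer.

Processing events:
Start: stock = 26
  Event 1 (sale 7): sell min(7,26)=7. stock: 26 - 7 = 19. total_sold = 7
  Event 2 (sale 21): sell min(21,19)=19. stock: 19 - 19 = 0. total_sold = 26
  Event 3 (sale 7): sell min(7,0)=0. stock: 0 - 0 = 0. total_sold = 26
  Event 4 (sale 24): sell min(24,0)=0. stock: 0 - 0 = 0. total_sold = 26
  Event 5 (sale 23): sell min(23,0)=0. stock: 0 - 0 = 0. total_sold = 26
  Event 6 (sale 7): sell min(7,0)=0. stock: 0 - 0 = 0. total_sold = 26
  Event 7 (sale 3): sell min(3,0)=0. stock: 0 - 0 = 0. total_sold = 26
  Event 8 (restock 39): 0 + 39 = 39
  Event 9 (sale 24): sell min(24,39)=24. stock: 39 - 24 = 15. total_sold = 50
Final: stock = 15, total_sold = 50

Checking against threshold 10:
  After event 1: stock=19 > 10
  After event 2: stock=0 <= 10 -> ALERT
  After event 3: stock=0 <= 10 -> ALERT
  After event 4: stock=0 <= 10 -> ALERT
  After event 5: stock=0 <= 10 -> ALERT
  After event 6: stock=0 <= 10 -> ALERT
  After event 7: stock=0 <= 10 -> ALERT
  After event 8: stock=39 > 10
  After event 9: stock=15 > 10
Alert events: [2, 3, 4, 5, 6, 7]. Count = 6

Answer: 6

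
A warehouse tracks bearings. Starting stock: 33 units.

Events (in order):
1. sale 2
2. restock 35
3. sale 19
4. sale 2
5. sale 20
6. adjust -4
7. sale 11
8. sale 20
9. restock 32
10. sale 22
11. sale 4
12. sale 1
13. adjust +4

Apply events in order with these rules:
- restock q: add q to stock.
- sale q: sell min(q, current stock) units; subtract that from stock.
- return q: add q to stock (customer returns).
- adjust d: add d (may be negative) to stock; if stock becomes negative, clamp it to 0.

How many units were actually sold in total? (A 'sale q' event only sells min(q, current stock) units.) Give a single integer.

Processing events:
Start: stock = 33
  Event 1 (sale 2): sell min(2,33)=2. stock: 33 - 2 = 31. total_sold = 2
  Event 2 (restock 35): 31 + 35 = 66
  Event 3 (sale 19): sell min(19,66)=19. stock: 66 - 19 = 47. total_sold = 21
  Event 4 (sale 2): sell min(2,47)=2. stock: 47 - 2 = 45. total_sold = 23
  Event 5 (sale 20): sell min(20,45)=20. stock: 45 - 20 = 25. total_sold = 43
  Event 6 (adjust -4): 25 + -4 = 21
  Event 7 (sale 11): sell min(11,21)=11. stock: 21 - 11 = 10. total_sold = 54
  Event 8 (sale 20): sell min(20,10)=10. stock: 10 - 10 = 0. total_sold = 64
  Event 9 (restock 32): 0 + 32 = 32
  Event 10 (sale 22): sell min(22,32)=22. stock: 32 - 22 = 10. total_sold = 86
  Event 11 (sale 4): sell min(4,10)=4. stock: 10 - 4 = 6. total_sold = 90
  Event 12 (sale 1): sell min(1,6)=1. stock: 6 - 1 = 5. total_sold = 91
  Event 13 (adjust +4): 5 + 4 = 9
Final: stock = 9, total_sold = 91

Answer: 91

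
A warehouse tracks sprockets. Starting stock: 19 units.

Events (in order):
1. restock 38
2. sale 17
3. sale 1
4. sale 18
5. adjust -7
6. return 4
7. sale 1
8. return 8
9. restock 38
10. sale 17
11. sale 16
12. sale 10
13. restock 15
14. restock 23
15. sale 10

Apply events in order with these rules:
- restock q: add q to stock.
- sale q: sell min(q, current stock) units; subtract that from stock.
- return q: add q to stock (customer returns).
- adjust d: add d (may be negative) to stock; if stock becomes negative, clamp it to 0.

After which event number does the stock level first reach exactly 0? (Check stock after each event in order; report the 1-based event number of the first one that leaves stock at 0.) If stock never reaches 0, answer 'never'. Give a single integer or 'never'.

Processing events:
Start: stock = 19
  Event 1 (restock 38): 19 + 38 = 57
  Event 2 (sale 17): sell min(17,57)=17. stock: 57 - 17 = 40. total_sold = 17
  Event 3 (sale 1): sell min(1,40)=1. stock: 40 - 1 = 39. total_sold = 18
  Event 4 (sale 18): sell min(18,39)=18. stock: 39 - 18 = 21. total_sold = 36
  Event 5 (adjust -7): 21 + -7 = 14
  Event 6 (return 4): 14 + 4 = 18
  Event 7 (sale 1): sell min(1,18)=1. stock: 18 - 1 = 17. total_sold = 37
  Event 8 (return 8): 17 + 8 = 25
  Event 9 (restock 38): 25 + 38 = 63
  Event 10 (sale 17): sell min(17,63)=17. stock: 63 - 17 = 46. total_sold = 54
  Event 11 (sale 16): sell min(16,46)=16. stock: 46 - 16 = 30. total_sold = 70
  Event 12 (sale 10): sell min(10,30)=10. stock: 30 - 10 = 20. total_sold = 80
  Event 13 (restock 15): 20 + 15 = 35
  Event 14 (restock 23): 35 + 23 = 58
  Event 15 (sale 10): sell min(10,58)=10. stock: 58 - 10 = 48. total_sold = 90
Final: stock = 48, total_sold = 90

Stock never reaches 0.

Answer: never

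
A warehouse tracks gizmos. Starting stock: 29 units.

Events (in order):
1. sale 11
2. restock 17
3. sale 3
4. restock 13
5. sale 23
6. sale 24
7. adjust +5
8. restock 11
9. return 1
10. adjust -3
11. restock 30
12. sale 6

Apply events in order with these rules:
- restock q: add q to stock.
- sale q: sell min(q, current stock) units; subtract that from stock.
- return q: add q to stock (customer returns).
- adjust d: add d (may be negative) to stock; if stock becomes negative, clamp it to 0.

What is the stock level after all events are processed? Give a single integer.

Answer: 38

Derivation:
Processing events:
Start: stock = 29
  Event 1 (sale 11): sell min(11,29)=11. stock: 29 - 11 = 18. total_sold = 11
  Event 2 (restock 17): 18 + 17 = 35
  Event 3 (sale 3): sell min(3,35)=3. stock: 35 - 3 = 32. total_sold = 14
  Event 4 (restock 13): 32 + 13 = 45
  Event 5 (sale 23): sell min(23,45)=23. stock: 45 - 23 = 22. total_sold = 37
  Event 6 (sale 24): sell min(24,22)=22. stock: 22 - 22 = 0. total_sold = 59
  Event 7 (adjust +5): 0 + 5 = 5
  Event 8 (restock 11): 5 + 11 = 16
  Event 9 (return 1): 16 + 1 = 17
  Event 10 (adjust -3): 17 + -3 = 14
  Event 11 (restock 30): 14 + 30 = 44
  Event 12 (sale 6): sell min(6,44)=6. stock: 44 - 6 = 38. total_sold = 65
Final: stock = 38, total_sold = 65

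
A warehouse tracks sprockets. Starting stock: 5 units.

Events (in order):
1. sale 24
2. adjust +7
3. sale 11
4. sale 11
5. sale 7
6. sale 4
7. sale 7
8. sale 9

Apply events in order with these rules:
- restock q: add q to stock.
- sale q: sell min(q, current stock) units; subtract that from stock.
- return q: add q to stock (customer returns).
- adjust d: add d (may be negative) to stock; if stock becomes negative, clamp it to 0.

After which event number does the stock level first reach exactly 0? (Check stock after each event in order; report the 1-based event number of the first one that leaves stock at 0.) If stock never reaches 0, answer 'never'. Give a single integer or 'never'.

Answer: 1

Derivation:
Processing events:
Start: stock = 5
  Event 1 (sale 24): sell min(24,5)=5. stock: 5 - 5 = 0. total_sold = 5
  Event 2 (adjust +7): 0 + 7 = 7
  Event 3 (sale 11): sell min(11,7)=7. stock: 7 - 7 = 0. total_sold = 12
  Event 4 (sale 11): sell min(11,0)=0. stock: 0 - 0 = 0. total_sold = 12
  Event 5 (sale 7): sell min(7,0)=0. stock: 0 - 0 = 0. total_sold = 12
  Event 6 (sale 4): sell min(4,0)=0. stock: 0 - 0 = 0. total_sold = 12
  Event 7 (sale 7): sell min(7,0)=0. stock: 0 - 0 = 0. total_sold = 12
  Event 8 (sale 9): sell min(9,0)=0. stock: 0 - 0 = 0. total_sold = 12
Final: stock = 0, total_sold = 12

First zero at event 1.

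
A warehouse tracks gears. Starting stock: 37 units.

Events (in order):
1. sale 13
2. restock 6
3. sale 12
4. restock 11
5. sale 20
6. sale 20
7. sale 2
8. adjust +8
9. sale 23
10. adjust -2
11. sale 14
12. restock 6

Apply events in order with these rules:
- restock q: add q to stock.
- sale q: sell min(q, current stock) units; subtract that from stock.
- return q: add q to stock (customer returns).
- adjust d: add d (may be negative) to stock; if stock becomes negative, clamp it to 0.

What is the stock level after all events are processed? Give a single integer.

Processing events:
Start: stock = 37
  Event 1 (sale 13): sell min(13,37)=13. stock: 37 - 13 = 24. total_sold = 13
  Event 2 (restock 6): 24 + 6 = 30
  Event 3 (sale 12): sell min(12,30)=12. stock: 30 - 12 = 18. total_sold = 25
  Event 4 (restock 11): 18 + 11 = 29
  Event 5 (sale 20): sell min(20,29)=20. stock: 29 - 20 = 9. total_sold = 45
  Event 6 (sale 20): sell min(20,9)=9. stock: 9 - 9 = 0. total_sold = 54
  Event 7 (sale 2): sell min(2,0)=0. stock: 0 - 0 = 0. total_sold = 54
  Event 8 (adjust +8): 0 + 8 = 8
  Event 9 (sale 23): sell min(23,8)=8. stock: 8 - 8 = 0. total_sold = 62
  Event 10 (adjust -2): 0 + -2 = 0 (clamped to 0)
  Event 11 (sale 14): sell min(14,0)=0. stock: 0 - 0 = 0. total_sold = 62
  Event 12 (restock 6): 0 + 6 = 6
Final: stock = 6, total_sold = 62

Answer: 6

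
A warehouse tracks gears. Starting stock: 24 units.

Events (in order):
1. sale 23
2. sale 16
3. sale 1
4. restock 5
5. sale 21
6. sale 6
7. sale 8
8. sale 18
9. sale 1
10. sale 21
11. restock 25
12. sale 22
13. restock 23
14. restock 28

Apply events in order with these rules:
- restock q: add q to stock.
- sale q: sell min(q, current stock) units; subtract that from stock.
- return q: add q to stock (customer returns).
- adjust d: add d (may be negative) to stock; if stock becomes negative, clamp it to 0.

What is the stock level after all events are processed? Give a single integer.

Answer: 54

Derivation:
Processing events:
Start: stock = 24
  Event 1 (sale 23): sell min(23,24)=23. stock: 24 - 23 = 1. total_sold = 23
  Event 2 (sale 16): sell min(16,1)=1. stock: 1 - 1 = 0. total_sold = 24
  Event 3 (sale 1): sell min(1,0)=0. stock: 0 - 0 = 0. total_sold = 24
  Event 4 (restock 5): 0 + 5 = 5
  Event 5 (sale 21): sell min(21,5)=5. stock: 5 - 5 = 0. total_sold = 29
  Event 6 (sale 6): sell min(6,0)=0. stock: 0 - 0 = 0. total_sold = 29
  Event 7 (sale 8): sell min(8,0)=0. stock: 0 - 0 = 0. total_sold = 29
  Event 8 (sale 18): sell min(18,0)=0. stock: 0 - 0 = 0. total_sold = 29
  Event 9 (sale 1): sell min(1,0)=0. stock: 0 - 0 = 0. total_sold = 29
  Event 10 (sale 21): sell min(21,0)=0. stock: 0 - 0 = 0. total_sold = 29
  Event 11 (restock 25): 0 + 25 = 25
  Event 12 (sale 22): sell min(22,25)=22. stock: 25 - 22 = 3. total_sold = 51
  Event 13 (restock 23): 3 + 23 = 26
  Event 14 (restock 28): 26 + 28 = 54
Final: stock = 54, total_sold = 51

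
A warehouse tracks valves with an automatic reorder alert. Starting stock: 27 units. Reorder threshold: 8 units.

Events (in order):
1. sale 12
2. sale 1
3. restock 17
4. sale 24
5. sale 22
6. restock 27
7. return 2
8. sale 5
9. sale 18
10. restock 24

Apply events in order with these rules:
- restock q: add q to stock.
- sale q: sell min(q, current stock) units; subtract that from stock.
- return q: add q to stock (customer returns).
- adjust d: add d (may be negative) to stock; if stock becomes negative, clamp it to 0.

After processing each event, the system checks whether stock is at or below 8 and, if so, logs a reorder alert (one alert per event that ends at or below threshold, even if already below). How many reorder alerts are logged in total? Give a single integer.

Answer: 3

Derivation:
Processing events:
Start: stock = 27
  Event 1 (sale 12): sell min(12,27)=12. stock: 27 - 12 = 15. total_sold = 12
  Event 2 (sale 1): sell min(1,15)=1. stock: 15 - 1 = 14. total_sold = 13
  Event 3 (restock 17): 14 + 17 = 31
  Event 4 (sale 24): sell min(24,31)=24. stock: 31 - 24 = 7. total_sold = 37
  Event 5 (sale 22): sell min(22,7)=7. stock: 7 - 7 = 0. total_sold = 44
  Event 6 (restock 27): 0 + 27 = 27
  Event 7 (return 2): 27 + 2 = 29
  Event 8 (sale 5): sell min(5,29)=5. stock: 29 - 5 = 24. total_sold = 49
  Event 9 (sale 18): sell min(18,24)=18. stock: 24 - 18 = 6. total_sold = 67
  Event 10 (restock 24): 6 + 24 = 30
Final: stock = 30, total_sold = 67

Checking against threshold 8:
  After event 1: stock=15 > 8
  After event 2: stock=14 > 8
  After event 3: stock=31 > 8
  After event 4: stock=7 <= 8 -> ALERT
  After event 5: stock=0 <= 8 -> ALERT
  After event 6: stock=27 > 8
  After event 7: stock=29 > 8
  After event 8: stock=24 > 8
  After event 9: stock=6 <= 8 -> ALERT
  After event 10: stock=30 > 8
Alert events: [4, 5, 9]. Count = 3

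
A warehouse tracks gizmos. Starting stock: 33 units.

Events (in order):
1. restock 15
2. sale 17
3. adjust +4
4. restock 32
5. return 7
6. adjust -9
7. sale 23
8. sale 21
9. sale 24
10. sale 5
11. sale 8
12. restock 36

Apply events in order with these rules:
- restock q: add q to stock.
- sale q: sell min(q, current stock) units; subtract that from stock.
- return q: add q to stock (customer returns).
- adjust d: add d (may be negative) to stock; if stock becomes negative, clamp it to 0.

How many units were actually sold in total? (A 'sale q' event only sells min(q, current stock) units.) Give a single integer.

Answer: 82

Derivation:
Processing events:
Start: stock = 33
  Event 1 (restock 15): 33 + 15 = 48
  Event 2 (sale 17): sell min(17,48)=17. stock: 48 - 17 = 31. total_sold = 17
  Event 3 (adjust +4): 31 + 4 = 35
  Event 4 (restock 32): 35 + 32 = 67
  Event 5 (return 7): 67 + 7 = 74
  Event 6 (adjust -9): 74 + -9 = 65
  Event 7 (sale 23): sell min(23,65)=23. stock: 65 - 23 = 42. total_sold = 40
  Event 8 (sale 21): sell min(21,42)=21. stock: 42 - 21 = 21. total_sold = 61
  Event 9 (sale 24): sell min(24,21)=21. stock: 21 - 21 = 0. total_sold = 82
  Event 10 (sale 5): sell min(5,0)=0. stock: 0 - 0 = 0. total_sold = 82
  Event 11 (sale 8): sell min(8,0)=0. stock: 0 - 0 = 0. total_sold = 82
  Event 12 (restock 36): 0 + 36 = 36
Final: stock = 36, total_sold = 82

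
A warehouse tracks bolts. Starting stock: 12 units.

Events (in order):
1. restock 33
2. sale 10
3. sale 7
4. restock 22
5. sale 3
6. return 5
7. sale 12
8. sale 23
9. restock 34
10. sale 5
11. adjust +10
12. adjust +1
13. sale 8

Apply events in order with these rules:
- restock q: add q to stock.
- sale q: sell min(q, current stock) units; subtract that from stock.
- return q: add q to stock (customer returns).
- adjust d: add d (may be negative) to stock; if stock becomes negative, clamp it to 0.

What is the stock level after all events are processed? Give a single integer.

Processing events:
Start: stock = 12
  Event 1 (restock 33): 12 + 33 = 45
  Event 2 (sale 10): sell min(10,45)=10. stock: 45 - 10 = 35. total_sold = 10
  Event 3 (sale 7): sell min(7,35)=7. stock: 35 - 7 = 28. total_sold = 17
  Event 4 (restock 22): 28 + 22 = 50
  Event 5 (sale 3): sell min(3,50)=3. stock: 50 - 3 = 47. total_sold = 20
  Event 6 (return 5): 47 + 5 = 52
  Event 7 (sale 12): sell min(12,52)=12. stock: 52 - 12 = 40. total_sold = 32
  Event 8 (sale 23): sell min(23,40)=23. stock: 40 - 23 = 17. total_sold = 55
  Event 9 (restock 34): 17 + 34 = 51
  Event 10 (sale 5): sell min(5,51)=5. stock: 51 - 5 = 46. total_sold = 60
  Event 11 (adjust +10): 46 + 10 = 56
  Event 12 (adjust +1): 56 + 1 = 57
  Event 13 (sale 8): sell min(8,57)=8. stock: 57 - 8 = 49. total_sold = 68
Final: stock = 49, total_sold = 68

Answer: 49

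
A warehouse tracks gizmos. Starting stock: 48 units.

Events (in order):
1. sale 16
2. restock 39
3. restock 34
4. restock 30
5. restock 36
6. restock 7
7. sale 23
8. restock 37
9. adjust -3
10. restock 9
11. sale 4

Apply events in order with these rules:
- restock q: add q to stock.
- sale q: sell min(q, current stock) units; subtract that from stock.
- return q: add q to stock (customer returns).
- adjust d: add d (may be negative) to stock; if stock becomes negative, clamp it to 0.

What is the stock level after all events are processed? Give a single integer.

Processing events:
Start: stock = 48
  Event 1 (sale 16): sell min(16,48)=16. stock: 48 - 16 = 32. total_sold = 16
  Event 2 (restock 39): 32 + 39 = 71
  Event 3 (restock 34): 71 + 34 = 105
  Event 4 (restock 30): 105 + 30 = 135
  Event 5 (restock 36): 135 + 36 = 171
  Event 6 (restock 7): 171 + 7 = 178
  Event 7 (sale 23): sell min(23,178)=23. stock: 178 - 23 = 155. total_sold = 39
  Event 8 (restock 37): 155 + 37 = 192
  Event 9 (adjust -3): 192 + -3 = 189
  Event 10 (restock 9): 189 + 9 = 198
  Event 11 (sale 4): sell min(4,198)=4. stock: 198 - 4 = 194. total_sold = 43
Final: stock = 194, total_sold = 43

Answer: 194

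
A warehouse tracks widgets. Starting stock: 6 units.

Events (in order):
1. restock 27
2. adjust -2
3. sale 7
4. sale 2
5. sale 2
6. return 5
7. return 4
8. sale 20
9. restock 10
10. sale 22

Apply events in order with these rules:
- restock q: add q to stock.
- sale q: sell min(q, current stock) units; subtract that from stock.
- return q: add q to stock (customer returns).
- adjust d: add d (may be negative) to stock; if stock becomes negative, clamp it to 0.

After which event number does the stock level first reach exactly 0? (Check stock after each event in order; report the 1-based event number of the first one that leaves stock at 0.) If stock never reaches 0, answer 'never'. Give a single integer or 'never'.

Processing events:
Start: stock = 6
  Event 1 (restock 27): 6 + 27 = 33
  Event 2 (adjust -2): 33 + -2 = 31
  Event 3 (sale 7): sell min(7,31)=7. stock: 31 - 7 = 24. total_sold = 7
  Event 4 (sale 2): sell min(2,24)=2. stock: 24 - 2 = 22. total_sold = 9
  Event 5 (sale 2): sell min(2,22)=2. stock: 22 - 2 = 20. total_sold = 11
  Event 6 (return 5): 20 + 5 = 25
  Event 7 (return 4): 25 + 4 = 29
  Event 8 (sale 20): sell min(20,29)=20. stock: 29 - 20 = 9. total_sold = 31
  Event 9 (restock 10): 9 + 10 = 19
  Event 10 (sale 22): sell min(22,19)=19. stock: 19 - 19 = 0. total_sold = 50
Final: stock = 0, total_sold = 50

First zero at event 10.

Answer: 10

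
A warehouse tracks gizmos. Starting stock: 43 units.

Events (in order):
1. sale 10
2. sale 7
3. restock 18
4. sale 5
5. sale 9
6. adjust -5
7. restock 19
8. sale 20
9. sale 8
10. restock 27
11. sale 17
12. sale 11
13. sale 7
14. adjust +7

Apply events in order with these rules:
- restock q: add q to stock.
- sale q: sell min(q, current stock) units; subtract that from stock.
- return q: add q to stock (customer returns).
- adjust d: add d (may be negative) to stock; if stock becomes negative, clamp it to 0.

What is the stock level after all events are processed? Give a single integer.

Answer: 15

Derivation:
Processing events:
Start: stock = 43
  Event 1 (sale 10): sell min(10,43)=10. stock: 43 - 10 = 33. total_sold = 10
  Event 2 (sale 7): sell min(7,33)=7. stock: 33 - 7 = 26. total_sold = 17
  Event 3 (restock 18): 26 + 18 = 44
  Event 4 (sale 5): sell min(5,44)=5. stock: 44 - 5 = 39. total_sold = 22
  Event 5 (sale 9): sell min(9,39)=9. stock: 39 - 9 = 30. total_sold = 31
  Event 6 (adjust -5): 30 + -5 = 25
  Event 7 (restock 19): 25 + 19 = 44
  Event 8 (sale 20): sell min(20,44)=20. stock: 44 - 20 = 24. total_sold = 51
  Event 9 (sale 8): sell min(8,24)=8. stock: 24 - 8 = 16. total_sold = 59
  Event 10 (restock 27): 16 + 27 = 43
  Event 11 (sale 17): sell min(17,43)=17. stock: 43 - 17 = 26. total_sold = 76
  Event 12 (sale 11): sell min(11,26)=11. stock: 26 - 11 = 15. total_sold = 87
  Event 13 (sale 7): sell min(7,15)=7. stock: 15 - 7 = 8. total_sold = 94
  Event 14 (adjust +7): 8 + 7 = 15
Final: stock = 15, total_sold = 94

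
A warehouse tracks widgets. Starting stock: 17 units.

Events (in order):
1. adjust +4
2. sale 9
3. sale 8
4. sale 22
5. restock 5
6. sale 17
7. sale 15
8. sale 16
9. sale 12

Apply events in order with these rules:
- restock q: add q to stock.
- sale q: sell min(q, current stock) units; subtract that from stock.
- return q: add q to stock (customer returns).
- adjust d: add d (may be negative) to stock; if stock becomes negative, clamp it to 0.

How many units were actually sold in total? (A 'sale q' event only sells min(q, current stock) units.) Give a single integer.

Processing events:
Start: stock = 17
  Event 1 (adjust +4): 17 + 4 = 21
  Event 2 (sale 9): sell min(9,21)=9. stock: 21 - 9 = 12. total_sold = 9
  Event 3 (sale 8): sell min(8,12)=8. stock: 12 - 8 = 4. total_sold = 17
  Event 4 (sale 22): sell min(22,4)=4. stock: 4 - 4 = 0. total_sold = 21
  Event 5 (restock 5): 0 + 5 = 5
  Event 6 (sale 17): sell min(17,5)=5. stock: 5 - 5 = 0. total_sold = 26
  Event 7 (sale 15): sell min(15,0)=0. stock: 0 - 0 = 0. total_sold = 26
  Event 8 (sale 16): sell min(16,0)=0. stock: 0 - 0 = 0. total_sold = 26
  Event 9 (sale 12): sell min(12,0)=0. stock: 0 - 0 = 0. total_sold = 26
Final: stock = 0, total_sold = 26

Answer: 26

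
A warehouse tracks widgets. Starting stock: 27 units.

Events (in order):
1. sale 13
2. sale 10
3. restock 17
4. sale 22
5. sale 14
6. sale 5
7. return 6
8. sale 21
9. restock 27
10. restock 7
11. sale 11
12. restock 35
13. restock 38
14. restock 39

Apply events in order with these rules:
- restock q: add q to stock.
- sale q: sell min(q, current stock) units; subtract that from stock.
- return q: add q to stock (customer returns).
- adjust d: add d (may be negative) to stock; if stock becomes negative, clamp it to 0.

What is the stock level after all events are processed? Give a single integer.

Answer: 135

Derivation:
Processing events:
Start: stock = 27
  Event 1 (sale 13): sell min(13,27)=13. stock: 27 - 13 = 14. total_sold = 13
  Event 2 (sale 10): sell min(10,14)=10. stock: 14 - 10 = 4. total_sold = 23
  Event 3 (restock 17): 4 + 17 = 21
  Event 4 (sale 22): sell min(22,21)=21. stock: 21 - 21 = 0. total_sold = 44
  Event 5 (sale 14): sell min(14,0)=0. stock: 0 - 0 = 0. total_sold = 44
  Event 6 (sale 5): sell min(5,0)=0. stock: 0 - 0 = 0. total_sold = 44
  Event 7 (return 6): 0 + 6 = 6
  Event 8 (sale 21): sell min(21,6)=6. stock: 6 - 6 = 0. total_sold = 50
  Event 9 (restock 27): 0 + 27 = 27
  Event 10 (restock 7): 27 + 7 = 34
  Event 11 (sale 11): sell min(11,34)=11. stock: 34 - 11 = 23. total_sold = 61
  Event 12 (restock 35): 23 + 35 = 58
  Event 13 (restock 38): 58 + 38 = 96
  Event 14 (restock 39): 96 + 39 = 135
Final: stock = 135, total_sold = 61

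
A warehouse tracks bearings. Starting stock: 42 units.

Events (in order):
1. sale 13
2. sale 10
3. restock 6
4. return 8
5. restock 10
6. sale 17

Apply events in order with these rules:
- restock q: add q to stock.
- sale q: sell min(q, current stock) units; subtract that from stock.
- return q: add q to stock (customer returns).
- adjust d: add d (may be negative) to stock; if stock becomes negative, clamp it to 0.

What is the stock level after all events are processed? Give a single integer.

Processing events:
Start: stock = 42
  Event 1 (sale 13): sell min(13,42)=13. stock: 42 - 13 = 29. total_sold = 13
  Event 2 (sale 10): sell min(10,29)=10. stock: 29 - 10 = 19. total_sold = 23
  Event 3 (restock 6): 19 + 6 = 25
  Event 4 (return 8): 25 + 8 = 33
  Event 5 (restock 10): 33 + 10 = 43
  Event 6 (sale 17): sell min(17,43)=17. stock: 43 - 17 = 26. total_sold = 40
Final: stock = 26, total_sold = 40

Answer: 26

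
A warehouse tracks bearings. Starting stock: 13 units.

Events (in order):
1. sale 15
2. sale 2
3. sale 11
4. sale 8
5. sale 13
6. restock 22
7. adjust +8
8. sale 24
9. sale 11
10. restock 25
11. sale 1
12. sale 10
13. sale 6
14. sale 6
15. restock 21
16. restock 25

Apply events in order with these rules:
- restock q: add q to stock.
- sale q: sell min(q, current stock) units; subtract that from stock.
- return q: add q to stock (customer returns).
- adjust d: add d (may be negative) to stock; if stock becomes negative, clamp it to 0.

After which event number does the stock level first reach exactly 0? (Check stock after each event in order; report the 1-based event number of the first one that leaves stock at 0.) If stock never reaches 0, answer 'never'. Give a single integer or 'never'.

Processing events:
Start: stock = 13
  Event 1 (sale 15): sell min(15,13)=13. stock: 13 - 13 = 0. total_sold = 13
  Event 2 (sale 2): sell min(2,0)=0. stock: 0 - 0 = 0. total_sold = 13
  Event 3 (sale 11): sell min(11,0)=0. stock: 0 - 0 = 0. total_sold = 13
  Event 4 (sale 8): sell min(8,0)=0. stock: 0 - 0 = 0. total_sold = 13
  Event 5 (sale 13): sell min(13,0)=0. stock: 0 - 0 = 0. total_sold = 13
  Event 6 (restock 22): 0 + 22 = 22
  Event 7 (adjust +8): 22 + 8 = 30
  Event 8 (sale 24): sell min(24,30)=24. stock: 30 - 24 = 6. total_sold = 37
  Event 9 (sale 11): sell min(11,6)=6. stock: 6 - 6 = 0. total_sold = 43
  Event 10 (restock 25): 0 + 25 = 25
  Event 11 (sale 1): sell min(1,25)=1. stock: 25 - 1 = 24. total_sold = 44
  Event 12 (sale 10): sell min(10,24)=10. stock: 24 - 10 = 14. total_sold = 54
  Event 13 (sale 6): sell min(6,14)=6. stock: 14 - 6 = 8. total_sold = 60
  Event 14 (sale 6): sell min(6,8)=6. stock: 8 - 6 = 2. total_sold = 66
  Event 15 (restock 21): 2 + 21 = 23
  Event 16 (restock 25): 23 + 25 = 48
Final: stock = 48, total_sold = 66

First zero at event 1.

Answer: 1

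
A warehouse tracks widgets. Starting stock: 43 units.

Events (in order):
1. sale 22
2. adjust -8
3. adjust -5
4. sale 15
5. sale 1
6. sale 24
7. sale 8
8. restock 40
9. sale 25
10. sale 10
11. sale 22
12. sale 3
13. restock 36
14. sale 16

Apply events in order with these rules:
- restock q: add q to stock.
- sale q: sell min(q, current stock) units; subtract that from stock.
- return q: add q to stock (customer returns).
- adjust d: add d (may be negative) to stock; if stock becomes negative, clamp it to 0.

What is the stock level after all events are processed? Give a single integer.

Answer: 20

Derivation:
Processing events:
Start: stock = 43
  Event 1 (sale 22): sell min(22,43)=22. stock: 43 - 22 = 21. total_sold = 22
  Event 2 (adjust -8): 21 + -8 = 13
  Event 3 (adjust -5): 13 + -5 = 8
  Event 4 (sale 15): sell min(15,8)=8. stock: 8 - 8 = 0. total_sold = 30
  Event 5 (sale 1): sell min(1,0)=0. stock: 0 - 0 = 0. total_sold = 30
  Event 6 (sale 24): sell min(24,0)=0. stock: 0 - 0 = 0. total_sold = 30
  Event 7 (sale 8): sell min(8,0)=0. stock: 0 - 0 = 0. total_sold = 30
  Event 8 (restock 40): 0 + 40 = 40
  Event 9 (sale 25): sell min(25,40)=25. stock: 40 - 25 = 15. total_sold = 55
  Event 10 (sale 10): sell min(10,15)=10. stock: 15 - 10 = 5. total_sold = 65
  Event 11 (sale 22): sell min(22,5)=5. stock: 5 - 5 = 0. total_sold = 70
  Event 12 (sale 3): sell min(3,0)=0. stock: 0 - 0 = 0. total_sold = 70
  Event 13 (restock 36): 0 + 36 = 36
  Event 14 (sale 16): sell min(16,36)=16. stock: 36 - 16 = 20. total_sold = 86
Final: stock = 20, total_sold = 86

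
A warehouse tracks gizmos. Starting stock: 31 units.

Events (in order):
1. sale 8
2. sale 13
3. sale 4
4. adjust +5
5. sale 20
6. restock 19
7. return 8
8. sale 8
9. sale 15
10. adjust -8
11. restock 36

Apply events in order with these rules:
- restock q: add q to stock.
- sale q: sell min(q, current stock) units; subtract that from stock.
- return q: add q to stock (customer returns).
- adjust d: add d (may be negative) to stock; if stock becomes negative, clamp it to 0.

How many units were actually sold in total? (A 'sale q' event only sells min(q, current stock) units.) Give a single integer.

Answer: 59

Derivation:
Processing events:
Start: stock = 31
  Event 1 (sale 8): sell min(8,31)=8. stock: 31 - 8 = 23. total_sold = 8
  Event 2 (sale 13): sell min(13,23)=13. stock: 23 - 13 = 10. total_sold = 21
  Event 3 (sale 4): sell min(4,10)=4. stock: 10 - 4 = 6. total_sold = 25
  Event 4 (adjust +5): 6 + 5 = 11
  Event 5 (sale 20): sell min(20,11)=11. stock: 11 - 11 = 0. total_sold = 36
  Event 6 (restock 19): 0 + 19 = 19
  Event 7 (return 8): 19 + 8 = 27
  Event 8 (sale 8): sell min(8,27)=8. stock: 27 - 8 = 19. total_sold = 44
  Event 9 (sale 15): sell min(15,19)=15. stock: 19 - 15 = 4. total_sold = 59
  Event 10 (adjust -8): 4 + -8 = 0 (clamped to 0)
  Event 11 (restock 36): 0 + 36 = 36
Final: stock = 36, total_sold = 59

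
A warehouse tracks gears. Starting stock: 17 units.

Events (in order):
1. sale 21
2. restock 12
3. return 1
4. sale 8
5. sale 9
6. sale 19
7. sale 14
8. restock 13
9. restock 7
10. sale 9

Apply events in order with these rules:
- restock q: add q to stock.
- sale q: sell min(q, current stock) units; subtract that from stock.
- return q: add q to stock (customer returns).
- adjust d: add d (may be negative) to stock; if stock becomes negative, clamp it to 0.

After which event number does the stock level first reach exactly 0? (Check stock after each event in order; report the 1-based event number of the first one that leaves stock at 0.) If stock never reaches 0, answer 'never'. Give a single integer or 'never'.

Answer: 1

Derivation:
Processing events:
Start: stock = 17
  Event 1 (sale 21): sell min(21,17)=17. stock: 17 - 17 = 0. total_sold = 17
  Event 2 (restock 12): 0 + 12 = 12
  Event 3 (return 1): 12 + 1 = 13
  Event 4 (sale 8): sell min(8,13)=8. stock: 13 - 8 = 5. total_sold = 25
  Event 5 (sale 9): sell min(9,5)=5. stock: 5 - 5 = 0. total_sold = 30
  Event 6 (sale 19): sell min(19,0)=0. stock: 0 - 0 = 0. total_sold = 30
  Event 7 (sale 14): sell min(14,0)=0. stock: 0 - 0 = 0. total_sold = 30
  Event 8 (restock 13): 0 + 13 = 13
  Event 9 (restock 7): 13 + 7 = 20
  Event 10 (sale 9): sell min(9,20)=9. stock: 20 - 9 = 11. total_sold = 39
Final: stock = 11, total_sold = 39

First zero at event 1.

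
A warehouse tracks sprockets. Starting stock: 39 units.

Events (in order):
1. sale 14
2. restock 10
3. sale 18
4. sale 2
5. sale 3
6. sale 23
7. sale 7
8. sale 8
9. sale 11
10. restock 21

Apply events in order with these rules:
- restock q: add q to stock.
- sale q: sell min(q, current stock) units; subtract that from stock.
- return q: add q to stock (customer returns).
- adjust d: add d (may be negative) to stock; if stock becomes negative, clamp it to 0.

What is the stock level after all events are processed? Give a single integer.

Processing events:
Start: stock = 39
  Event 1 (sale 14): sell min(14,39)=14. stock: 39 - 14 = 25. total_sold = 14
  Event 2 (restock 10): 25 + 10 = 35
  Event 3 (sale 18): sell min(18,35)=18. stock: 35 - 18 = 17. total_sold = 32
  Event 4 (sale 2): sell min(2,17)=2. stock: 17 - 2 = 15. total_sold = 34
  Event 5 (sale 3): sell min(3,15)=3. stock: 15 - 3 = 12. total_sold = 37
  Event 6 (sale 23): sell min(23,12)=12. stock: 12 - 12 = 0. total_sold = 49
  Event 7 (sale 7): sell min(7,0)=0. stock: 0 - 0 = 0. total_sold = 49
  Event 8 (sale 8): sell min(8,0)=0. stock: 0 - 0 = 0. total_sold = 49
  Event 9 (sale 11): sell min(11,0)=0. stock: 0 - 0 = 0. total_sold = 49
  Event 10 (restock 21): 0 + 21 = 21
Final: stock = 21, total_sold = 49

Answer: 21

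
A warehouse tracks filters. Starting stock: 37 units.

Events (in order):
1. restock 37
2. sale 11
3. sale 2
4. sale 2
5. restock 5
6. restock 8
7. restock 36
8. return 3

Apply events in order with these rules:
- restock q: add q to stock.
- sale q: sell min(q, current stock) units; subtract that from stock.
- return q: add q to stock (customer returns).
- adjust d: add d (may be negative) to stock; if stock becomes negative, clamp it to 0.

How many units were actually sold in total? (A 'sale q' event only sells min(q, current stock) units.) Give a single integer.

Processing events:
Start: stock = 37
  Event 1 (restock 37): 37 + 37 = 74
  Event 2 (sale 11): sell min(11,74)=11. stock: 74 - 11 = 63. total_sold = 11
  Event 3 (sale 2): sell min(2,63)=2. stock: 63 - 2 = 61. total_sold = 13
  Event 4 (sale 2): sell min(2,61)=2. stock: 61 - 2 = 59. total_sold = 15
  Event 5 (restock 5): 59 + 5 = 64
  Event 6 (restock 8): 64 + 8 = 72
  Event 7 (restock 36): 72 + 36 = 108
  Event 8 (return 3): 108 + 3 = 111
Final: stock = 111, total_sold = 15

Answer: 15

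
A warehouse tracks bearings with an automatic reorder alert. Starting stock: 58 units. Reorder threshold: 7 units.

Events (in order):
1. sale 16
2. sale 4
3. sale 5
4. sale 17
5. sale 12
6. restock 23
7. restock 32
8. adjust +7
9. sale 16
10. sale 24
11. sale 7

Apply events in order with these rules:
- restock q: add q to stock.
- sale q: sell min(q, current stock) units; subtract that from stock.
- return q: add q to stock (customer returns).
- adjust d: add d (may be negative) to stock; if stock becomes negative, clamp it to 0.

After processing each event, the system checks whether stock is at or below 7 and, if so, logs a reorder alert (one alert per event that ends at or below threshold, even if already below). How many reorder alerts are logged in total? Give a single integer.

Answer: 1

Derivation:
Processing events:
Start: stock = 58
  Event 1 (sale 16): sell min(16,58)=16. stock: 58 - 16 = 42. total_sold = 16
  Event 2 (sale 4): sell min(4,42)=4. stock: 42 - 4 = 38. total_sold = 20
  Event 3 (sale 5): sell min(5,38)=5. stock: 38 - 5 = 33. total_sold = 25
  Event 4 (sale 17): sell min(17,33)=17. stock: 33 - 17 = 16. total_sold = 42
  Event 5 (sale 12): sell min(12,16)=12. stock: 16 - 12 = 4. total_sold = 54
  Event 6 (restock 23): 4 + 23 = 27
  Event 7 (restock 32): 27 + 32 = 59
  Event 8 (adjust +7): 59 + 7 = 66
  Event 9 (sale 16): sell min(16,66)=16. stock: 66 - 16 = 50. total_sold = 70
  Event 10 (sale 24): sell min(24,50)=24. stock: 50 - 24 = 26. total_sold = 94
  Event 11 (sale 7): sell min(7,26)=7. stock: 26 - 7 = 19. total_sold = 101
Final: stock = 19, total_sold = 101

Checking against threshold 7:
  After event 1: stock=42 > 7
  After event 2: stock=38 > 7
  After event 3: stock=33 > 7
  After event 4: stock=16 > 7
  After event 5: stock=4 <= 7 -> ALERT
  After event 6: stock=27 > 7
  After event 7: stock=59 > 7
  After event 8: stock=66 > 7
  After event 9: stock=50 > 7
  After event 10: stock=26 > 7
  After event 11: stock=19 > 7
Alert events: [5]. Count = 1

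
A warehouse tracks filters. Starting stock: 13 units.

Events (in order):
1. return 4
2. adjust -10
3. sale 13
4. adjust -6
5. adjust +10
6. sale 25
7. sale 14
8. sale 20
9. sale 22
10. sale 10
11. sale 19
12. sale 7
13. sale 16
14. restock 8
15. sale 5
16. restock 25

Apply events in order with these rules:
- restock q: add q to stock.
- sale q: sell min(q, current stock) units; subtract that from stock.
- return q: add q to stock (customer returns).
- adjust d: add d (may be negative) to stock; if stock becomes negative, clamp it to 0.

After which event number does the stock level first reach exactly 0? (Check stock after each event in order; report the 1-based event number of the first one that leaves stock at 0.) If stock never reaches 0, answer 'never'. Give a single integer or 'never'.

Processing events:
Start: stock = 13
  Event 1 (return 4): 13 + 4 = 17
  Event 2 (adjust -10): 17 + -10 = 7
  Event 3 (sale 13): sell min(13,7)=7. stock: 7 - 7 = 0. total_sold = 7
  Event 4 (adjust -6): 0 + -6 = 0 (clamped to 0)
  Event 5 (adjust +10): 0 + 10 = 10
  Event 6 (sale 25): sell min(25,10)=10. stock: 10 - 10 = 0. total_sold = 17
  Event 7 (sale 14): sell min(14,0)=0. stock: 0 - 0 = 0. total_sold = 17
  Event 8 (sale 20): sell min(20,0)=0. stock: 0 - 0 = 0. total_sold = 17
  Event 9 (sale 22): sell min(22,0)=0. stock: 0 - 0 = 0. total_sold = 17
  Event 10 (sale 10): sell min(10,0)=0. stock: 0 - 0 = 0. total_sold = 17
  Event 11 (sale 19): sell min(19,0)=0. stock: 0 - 0 = 0. total_sold = 17
  Event 12 (sale 7): sell min(7,0)=0. stock: 0 - 0 = 0. total_sold = 17
  Event 13 (sale 16): sell min(16,0)=0. stock: 0 - 0 = 0. total_sold = 17
  Event 14 (restock 8): 0 + 8 = 8
  Event 15 (sale 5): sell min(5,8)=5. stock: 8 - 5 = 3. total_sold = 22
  Event 16 (restock 25): 3 + 25 = 28
Final: stock = 28, total_sold = 22

First zero at event 3.

Answer: 3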